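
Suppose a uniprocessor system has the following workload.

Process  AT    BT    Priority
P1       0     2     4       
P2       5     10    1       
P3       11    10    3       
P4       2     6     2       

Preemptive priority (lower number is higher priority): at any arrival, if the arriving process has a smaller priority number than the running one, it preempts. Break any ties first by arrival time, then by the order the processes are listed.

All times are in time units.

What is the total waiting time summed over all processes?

17

Timeline: | P1 0-2 | P4 2-5 | P2 5-15 | P4 15-18 | P3 18-28 |
Completion: P1=2  P2=15  P3=28  P4=18
Waiting = turnaround − burst: P1=0, P2=0, P3=7, P4=10
Total waiting = 0 + 0 + 7 + 10 = 17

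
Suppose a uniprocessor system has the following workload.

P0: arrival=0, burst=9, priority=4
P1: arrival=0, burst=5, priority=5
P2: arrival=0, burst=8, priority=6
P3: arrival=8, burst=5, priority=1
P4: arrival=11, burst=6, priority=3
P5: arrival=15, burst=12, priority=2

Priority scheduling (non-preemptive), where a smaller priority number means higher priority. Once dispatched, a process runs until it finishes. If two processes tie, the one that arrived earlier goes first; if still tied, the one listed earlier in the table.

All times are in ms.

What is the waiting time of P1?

Schedule: | P0 0-9 | P3 9-14 | P4 14-20 | P5 20-32 | P1 32-37 | P2 37-45 |
Completion: P0=9  P1=37  P2=45  P3=14  P4=20  P5=32
Waiting(P1) = turnaround − burst = 37 − 5 = 32

32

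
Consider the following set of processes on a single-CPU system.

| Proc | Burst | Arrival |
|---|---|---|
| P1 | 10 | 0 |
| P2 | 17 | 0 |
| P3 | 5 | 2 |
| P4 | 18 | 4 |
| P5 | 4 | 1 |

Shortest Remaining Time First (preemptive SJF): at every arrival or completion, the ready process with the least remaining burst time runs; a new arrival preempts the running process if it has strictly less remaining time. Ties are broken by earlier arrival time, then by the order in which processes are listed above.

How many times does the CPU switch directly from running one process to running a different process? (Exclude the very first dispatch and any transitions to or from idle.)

5

Gantt: | P1 0-1 | P5 1-5 | P3 5-10 | P1 10-19 | P2 19-36 | P4 36-54 |
Completion: P1=19  P2=36  P3=10  P4=54  P5=5
Turnaround (C−A): P1=19  P2=36  P3=8  P4=50  P5=4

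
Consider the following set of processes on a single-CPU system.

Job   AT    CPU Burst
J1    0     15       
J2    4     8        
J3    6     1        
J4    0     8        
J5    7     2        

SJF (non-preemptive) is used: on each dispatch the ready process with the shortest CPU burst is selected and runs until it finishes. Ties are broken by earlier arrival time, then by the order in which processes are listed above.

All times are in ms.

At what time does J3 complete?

Timeline: | J4 0-8 | J3 8-9 | J5 9-11 | J2 11-19 | J1 19-34 |
Completion: J1=34  J2=19  J3=9  J4=8  J5=11
Turnaround (C−A): J1=34  J2=15  J3=3  J4=8  J5=4

9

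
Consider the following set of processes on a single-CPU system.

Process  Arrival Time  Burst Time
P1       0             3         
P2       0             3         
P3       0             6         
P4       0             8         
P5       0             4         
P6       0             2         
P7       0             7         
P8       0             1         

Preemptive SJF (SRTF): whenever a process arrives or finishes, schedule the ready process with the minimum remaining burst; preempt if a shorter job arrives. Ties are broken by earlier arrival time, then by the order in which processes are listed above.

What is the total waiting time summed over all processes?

77

Gantt: | P8 0-1 | P6 1-3 | P1 3-6 | P2 6-9 | P5 9-13 | P3 13-19 | P7 19-26 | P4 26-34 |
Completion: P1=6  P2=9  P3=19  P4=34  P5=13  P6=3  P7=26  P8=1
Turnaround (C−A): P1=6  P2=9  P3=19  P4=34  P5=13  P6=3  P7=26  P8=1
Waiting = turnaround − burst: P1=3, P2=6, P3=13, P4=26, P5=9, P6=1, P7=19, P8=0
Total waiting = 3 + 6 + 13 + 26 + 9 + 1 + 19 + 0 = 77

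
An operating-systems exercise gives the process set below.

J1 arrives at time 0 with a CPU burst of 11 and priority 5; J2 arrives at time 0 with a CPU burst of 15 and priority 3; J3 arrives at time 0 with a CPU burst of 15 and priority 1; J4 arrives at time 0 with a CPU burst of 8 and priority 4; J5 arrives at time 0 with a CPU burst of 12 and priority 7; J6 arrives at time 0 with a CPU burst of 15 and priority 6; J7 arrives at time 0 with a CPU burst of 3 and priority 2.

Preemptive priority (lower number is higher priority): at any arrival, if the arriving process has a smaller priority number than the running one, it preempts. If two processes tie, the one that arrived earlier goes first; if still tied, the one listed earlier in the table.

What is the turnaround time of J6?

Timeline: | J3 0-15 | J7 15-18 | J2 18-33 | J4 33-41 | J1 41-52 | J6 52-67 | J5 67-79 |
Completion: J1=52  J2=33  J3=15  J4=41  J5=79  J6=67  J7=18
Turnaround (C−A): J1=52  J2=33  J3=15  J4=41  J5=79  J6=67  J7=18
Turnaround(J6) = completion − arrival = 67 − 0 = 67

67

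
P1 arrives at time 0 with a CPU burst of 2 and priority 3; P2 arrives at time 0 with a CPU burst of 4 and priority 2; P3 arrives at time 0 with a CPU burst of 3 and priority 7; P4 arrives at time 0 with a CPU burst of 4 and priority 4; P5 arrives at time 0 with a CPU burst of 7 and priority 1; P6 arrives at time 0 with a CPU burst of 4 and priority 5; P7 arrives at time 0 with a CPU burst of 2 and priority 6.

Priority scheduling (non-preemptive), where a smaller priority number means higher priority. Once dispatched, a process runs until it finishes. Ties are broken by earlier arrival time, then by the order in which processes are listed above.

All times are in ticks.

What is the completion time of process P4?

17

Schedule: | P5 0-7 | P2 7-11 | P1 11-13 | P4 13-17 | P6 17-21 | P7 21-23 | P3 23-26 |
Completion: P1=13  P2=11  P3=26  P4=17  P5=7  P6=21  P7=23
Turnaround (C−A): P1=13  P2=11  P3=26  P4=17  P5=7  P6=21  P7=23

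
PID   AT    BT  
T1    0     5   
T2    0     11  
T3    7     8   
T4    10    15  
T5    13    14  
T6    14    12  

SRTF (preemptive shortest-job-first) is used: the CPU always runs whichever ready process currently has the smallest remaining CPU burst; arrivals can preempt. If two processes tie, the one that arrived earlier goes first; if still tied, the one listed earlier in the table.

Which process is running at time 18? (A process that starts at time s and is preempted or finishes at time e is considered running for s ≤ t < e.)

Schedule: | T1 0-5 | T2 5-7 | T3 7-15 | T2 15-24 | T6 24-36 | T5 36-50 | T4 50-65 |
Completion: T1=5  T2=24  T3=15  T4=65  T5=50  T6=36

T2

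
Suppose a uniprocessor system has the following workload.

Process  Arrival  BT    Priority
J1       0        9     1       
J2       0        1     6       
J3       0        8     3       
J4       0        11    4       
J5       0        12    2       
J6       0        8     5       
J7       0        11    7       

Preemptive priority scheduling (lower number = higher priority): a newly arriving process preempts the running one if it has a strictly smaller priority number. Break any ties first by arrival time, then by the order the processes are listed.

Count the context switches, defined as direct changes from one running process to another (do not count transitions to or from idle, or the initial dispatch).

6

Gantt: | J1 0-9 | J5 9-21 | J3 21-29 | J4 29-40 | J6 40-48 | J2 48-49 | J7 49-60 |
Completion: J1=9  J2=49  J3=29  J4=40  J5=21  J6=48  J7=60
Turnaround (C−A): J1=9  J2=49  J3=29  J4=40  J5=21  J6=48  J7=60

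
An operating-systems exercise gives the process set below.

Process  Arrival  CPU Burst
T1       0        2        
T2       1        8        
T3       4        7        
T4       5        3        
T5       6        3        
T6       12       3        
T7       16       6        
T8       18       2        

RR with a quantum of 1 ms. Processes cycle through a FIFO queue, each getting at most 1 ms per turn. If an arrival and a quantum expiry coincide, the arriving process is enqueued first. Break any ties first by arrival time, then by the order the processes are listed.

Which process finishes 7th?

Gantt: | T1 0-1 | T2 1-2 | T1 2-3 | T2 3-4 | T3 4-5 | T2 5-6 | T4 6-7 | T3 7-8 | T5 8-9 | T2 9-10 | T4 10-11 | T3 11-12 | T5 12-13 | T2 13-14 | T4 14-15 | T6 15-16 | T3 16-17 | T5 17-18 | T2 18-19 | T7 19-20 | T6 20-21 | T3 21-22 | T8 22-23 | T2 23-24 | T7 24-25 | T6 25-26 | T3 26-27 | T8 27-28 | T2 28-29 | T7 29-30 | T3 30-31 | T7 31-34 |
Completion: T1=3  T2=29  T3=31  T4=15  T5=18  T6=26  T7=34  T8=28
Turnaround (C−A): T1=3  T2=28  T3=27  T4=10  T5=12  T6=14  T7=18  T8=10
Finish order: T1 → T4 → T5 → T6 → T8 → T2 → T3 → T7

T3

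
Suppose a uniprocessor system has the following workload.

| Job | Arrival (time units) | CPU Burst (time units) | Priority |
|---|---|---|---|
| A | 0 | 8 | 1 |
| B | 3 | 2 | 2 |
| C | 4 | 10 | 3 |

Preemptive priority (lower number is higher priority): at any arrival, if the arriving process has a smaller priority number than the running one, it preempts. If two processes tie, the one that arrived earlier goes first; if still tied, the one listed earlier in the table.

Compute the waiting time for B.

5

Schedule: | A 0-8 | B 8-10 | C 10-20 |
Completion: A=8  B=10  C=20
Turnaround (C−A): A=8  B=7  C=16
Waiting(B) = turnaround − burst = 7 − 2 = 5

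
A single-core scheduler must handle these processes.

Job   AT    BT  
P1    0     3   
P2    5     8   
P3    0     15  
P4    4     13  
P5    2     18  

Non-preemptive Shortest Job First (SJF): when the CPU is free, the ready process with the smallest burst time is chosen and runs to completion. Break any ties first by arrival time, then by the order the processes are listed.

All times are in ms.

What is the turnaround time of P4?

Gantt: | P1 0-3 | P3 3-18 | P2 18-26 | P4 26-39 | P5 39-57 |
Completion: P1=3  P2=26  P3=18  P4=39  P5=57
Turnaround(P4) = completion − arrival = 39 − 4 = 35

35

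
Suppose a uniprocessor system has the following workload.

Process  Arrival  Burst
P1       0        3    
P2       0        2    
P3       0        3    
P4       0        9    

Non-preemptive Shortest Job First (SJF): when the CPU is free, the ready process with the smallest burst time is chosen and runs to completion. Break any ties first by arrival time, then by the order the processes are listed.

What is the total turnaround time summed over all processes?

Gantt: | P2 0-2 | P1 2-5 | P3 5-8 | P4 8-17 |
Completion: P1=5  P2=2  P3=8  P4=17
Turnaround (C−A): P1=5  P2=2  P3=8  P4=17
Turnaround = completion − arrival: P1=5, P2=2, P3=8, P4=17
Total turnaround = 5 + 2 + 8 + 17 = 32

32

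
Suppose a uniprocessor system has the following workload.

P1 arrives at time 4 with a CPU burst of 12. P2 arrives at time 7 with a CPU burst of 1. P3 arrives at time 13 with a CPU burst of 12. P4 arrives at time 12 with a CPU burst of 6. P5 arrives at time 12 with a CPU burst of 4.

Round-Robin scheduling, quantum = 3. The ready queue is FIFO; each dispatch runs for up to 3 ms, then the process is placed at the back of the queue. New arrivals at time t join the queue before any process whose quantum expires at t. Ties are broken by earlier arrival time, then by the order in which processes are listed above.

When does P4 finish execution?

29

Schedule: | idle 0-4 | P1 4-7 | P2 7-8 | P1 8-14 | P4 14-17 | P5 17-20 | P3 20-23 | P1 23-26 | P4 26-29 | P5 29-30 | P3 30-39 |
Completion: P1=26  P2=8  P3=39  P4=29  P5=30
Turnaround (C−A): P1=22  P2=1  P3=26  P4=17  P5=18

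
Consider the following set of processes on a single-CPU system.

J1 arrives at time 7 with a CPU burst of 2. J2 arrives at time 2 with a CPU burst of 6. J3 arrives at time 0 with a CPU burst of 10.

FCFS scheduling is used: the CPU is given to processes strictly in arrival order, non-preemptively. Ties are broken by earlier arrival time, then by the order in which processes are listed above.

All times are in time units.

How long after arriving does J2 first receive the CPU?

Schedule: | J3 0-10 | J2 10-16 | J1 16-18 |
Completion: J1=18  J2=16  J3=10
Turnaround (C−A): J1=11  J2=14  J3=10
Response(J2) = first start − arrival = 10 − 2 = 8

8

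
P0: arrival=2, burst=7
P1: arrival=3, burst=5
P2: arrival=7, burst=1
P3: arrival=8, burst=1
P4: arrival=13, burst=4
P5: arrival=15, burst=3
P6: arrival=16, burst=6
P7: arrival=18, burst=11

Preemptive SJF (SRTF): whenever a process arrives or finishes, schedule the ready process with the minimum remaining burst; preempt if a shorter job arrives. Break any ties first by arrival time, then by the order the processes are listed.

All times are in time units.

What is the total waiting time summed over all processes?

34

Timeline: | idle 0-2 | P0 2-3 | P1 3-8 | P2 8-9 | P3 9-10 | P0 10-16 | P5 16-19 | P4 19-23 | P6 23-29 | P7 29-40 |
Completion: P0=16  P1=8  P2=9  P3=10  P4=23  P5=19  P6=29  P7=40
Turnaround (C−A): P0=14  P1=5  P2=2  P3=2  P4=10  P5=4  P6=13  P7=22
Waiting = turnaround − burst: P0=7, P1=0, P2=1, P3=1, P4=6, P5=1, P6=7, P7=11
Total waiting = 7 + 0 + 1 + 1 + 6 + 1 + 7 + 11 = 34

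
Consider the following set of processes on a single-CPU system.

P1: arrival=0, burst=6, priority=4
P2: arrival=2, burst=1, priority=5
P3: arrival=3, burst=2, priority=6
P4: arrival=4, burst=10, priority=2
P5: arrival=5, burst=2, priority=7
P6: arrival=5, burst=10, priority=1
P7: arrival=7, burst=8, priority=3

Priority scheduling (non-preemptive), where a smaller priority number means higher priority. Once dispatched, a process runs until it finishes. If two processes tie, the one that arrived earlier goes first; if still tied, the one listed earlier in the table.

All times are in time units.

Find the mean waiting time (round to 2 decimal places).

Schedule: | P1 0-6 | P6 6-16 | P4 16-26 | P7 26-34 | P2 34-35 | P3 35-37 | P5 37-39 |
Completion: P1=6  P2=35  P3=37  P4=26  P5=39  P6=16  P7=34
Waiting times: P1=0, P2=32, P3=32, P4=12, P5=32, P6=1, P7=19
Average waiting = (0+32+32+12+32+1+19) / 7 = 128/7 = 18.29

18.29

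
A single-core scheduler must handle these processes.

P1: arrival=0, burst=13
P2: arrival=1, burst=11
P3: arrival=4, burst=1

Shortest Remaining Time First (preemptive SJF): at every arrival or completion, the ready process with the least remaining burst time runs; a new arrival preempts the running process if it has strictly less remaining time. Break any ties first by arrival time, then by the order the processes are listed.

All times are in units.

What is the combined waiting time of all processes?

13

Timeline: | P1 0-1 | P2 1-4 | P3 4-5 | P2 5-13 | P1 13-25 |
Completion: P1=25  P2=13  P3=5
Turnaround (C−A): P1=25  P2=12  P3=1
Waiting = turnaround − burst: P1=12, P2=1, P3=0
Total waiting = 12 + 1 + 0 = 13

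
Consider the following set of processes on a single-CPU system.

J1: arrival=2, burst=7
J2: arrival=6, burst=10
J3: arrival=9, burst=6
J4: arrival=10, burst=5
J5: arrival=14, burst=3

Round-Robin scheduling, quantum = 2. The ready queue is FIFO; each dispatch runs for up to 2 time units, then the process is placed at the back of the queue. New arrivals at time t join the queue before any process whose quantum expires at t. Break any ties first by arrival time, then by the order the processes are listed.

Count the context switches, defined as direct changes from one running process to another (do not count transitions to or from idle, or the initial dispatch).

Schedule: | idle 0-2 | J1 2-6 | J2 6-8 | J1 8-10 | J2 10-12 | J3 12-14 | J4 14-16 | J1 16-17 | J2 17-19 | J5 19-21 | J3 21-23 | J4 23-25 | J2 25-27 | J5 27-28 | J3 28-30 | J4 30-31 | J2 31-33 |
Completion: J1=17  J2=33  J3=30  J4=31  J5=28

15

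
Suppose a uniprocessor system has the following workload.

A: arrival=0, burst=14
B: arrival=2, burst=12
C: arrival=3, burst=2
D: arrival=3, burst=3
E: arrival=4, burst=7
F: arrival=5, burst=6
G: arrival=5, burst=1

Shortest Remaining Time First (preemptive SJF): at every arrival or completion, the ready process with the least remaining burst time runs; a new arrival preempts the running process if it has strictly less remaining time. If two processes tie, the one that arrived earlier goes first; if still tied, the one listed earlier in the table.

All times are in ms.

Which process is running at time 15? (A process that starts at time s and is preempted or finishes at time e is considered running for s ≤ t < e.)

Schedule: | A 0-3 | C 3-5 | G 5-6 | D 6-9 | F 9-15 | E 15-22 | A 22-33 | B 33-45 |
Completion: A=33  B=45  C=5  D=9  E=22  F=15  G=6

E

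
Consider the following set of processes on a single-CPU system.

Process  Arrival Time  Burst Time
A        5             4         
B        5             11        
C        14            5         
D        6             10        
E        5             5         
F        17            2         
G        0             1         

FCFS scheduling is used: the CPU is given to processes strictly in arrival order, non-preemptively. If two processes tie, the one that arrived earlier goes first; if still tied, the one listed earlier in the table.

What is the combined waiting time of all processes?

82

Gantt: | G 0-1 | idle 1-5 | A 5-9 | B 9-20 | E 20-25 | D 25-35 | C 35-40 | F 40-42 |
Completion: A=9  B=20  C=40  D=35  E=25  F=42  G=1
Waiting = turnaround − burst: A=0, B=4, C=21, D=19, E=15, F=23, G=0
Total waiting = 0 + 4 + 21 + 19 + 15 + 23 + 0 = 82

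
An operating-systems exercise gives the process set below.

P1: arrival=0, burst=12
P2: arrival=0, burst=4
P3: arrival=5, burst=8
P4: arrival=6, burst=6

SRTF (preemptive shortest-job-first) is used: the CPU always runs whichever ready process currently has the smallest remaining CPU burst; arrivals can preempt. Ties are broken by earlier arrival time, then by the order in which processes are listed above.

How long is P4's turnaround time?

6

Schedule: | P2 0-4 | P1 4-5 | P3 5-6 | P4 6-12 | P3 12-19 | P1 19-30 |
Completion: P1=30  P2=4  P3=19  P4=12
Turnaround (C−A): P1=30  P2=4  P3=14  P4=6
Turnaround(P4) = completion − arrival = 12 − 6 = 6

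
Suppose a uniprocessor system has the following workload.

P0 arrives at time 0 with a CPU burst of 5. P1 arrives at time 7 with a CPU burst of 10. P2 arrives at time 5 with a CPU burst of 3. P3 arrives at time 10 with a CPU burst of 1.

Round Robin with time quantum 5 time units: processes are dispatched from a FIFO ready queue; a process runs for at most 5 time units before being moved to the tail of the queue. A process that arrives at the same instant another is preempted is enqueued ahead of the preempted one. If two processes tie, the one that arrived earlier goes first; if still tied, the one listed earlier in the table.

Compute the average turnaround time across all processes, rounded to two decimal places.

Schedule: | P0 0-5 | P2 5-8 | P1 8-13 | P3 13-14 | P1 14-19 |
Completion: P0=5  P1=19  P2=8  P3=14
Turnaround times: P0=5, P1=12, P2=3, P3=4
Average turnaround = (5+12+3+4) / 4 = 24/4 = 6.00

6.00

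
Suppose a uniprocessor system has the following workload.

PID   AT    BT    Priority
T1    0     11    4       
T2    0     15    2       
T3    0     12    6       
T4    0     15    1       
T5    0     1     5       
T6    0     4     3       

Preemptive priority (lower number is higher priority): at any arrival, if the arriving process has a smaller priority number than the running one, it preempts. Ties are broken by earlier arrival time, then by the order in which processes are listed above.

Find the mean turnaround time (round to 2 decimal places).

38.00

Gantt: | T4 0-15 | T2 15-30 | T6 30-34 | T1 34-45 | T5 45-46 | T3 46-58 |
Completion: T1=45  T2=30  T3=58  T4=15  T5=46  T6=34
Turnaround (C−A): T1=45  T2=30  T3=58  T4=15  T5=46  T6=34
Turnaround times: T1=45, T2=30, T3=58, T4=15, T5=46, T6=34
Average turnaround = (45+30+58+15+46+34) / 6 = 228/6 = 38.00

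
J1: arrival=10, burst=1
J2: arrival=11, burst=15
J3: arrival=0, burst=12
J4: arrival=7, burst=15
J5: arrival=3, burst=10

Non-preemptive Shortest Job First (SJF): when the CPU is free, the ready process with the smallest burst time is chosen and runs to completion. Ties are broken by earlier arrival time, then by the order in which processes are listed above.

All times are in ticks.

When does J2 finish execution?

53

Timeline: | J3 0-12 | J1 12-13 | J5 13-23 | J4 23-38 | J2 38-53 |
Completion: J1=13  J2=53  J3=12  J4=38  J5=23
Turnaround (C−A): J1=3  J2=42  J3=12  J4=31  J5=20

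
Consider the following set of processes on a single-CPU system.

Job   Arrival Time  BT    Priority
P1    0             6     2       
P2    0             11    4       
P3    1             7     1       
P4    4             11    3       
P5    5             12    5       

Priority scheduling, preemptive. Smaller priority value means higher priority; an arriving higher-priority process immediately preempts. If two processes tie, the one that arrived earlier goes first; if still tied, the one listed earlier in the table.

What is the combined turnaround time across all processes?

117

Schedule: | P1 0-1 | P3 1-8 | P1 8-13 | P4 13-24 | P2 24-35 | P5 35-47 |
Completion: P1=13  P2=35  P3=8  P4=24  P5=47
Turnaround = completion − arrival: P1=13, P2=35, P3=7, P4=20, P5=42
Total turnaround = 13 + 35 + 7 + 20 + 42 = 117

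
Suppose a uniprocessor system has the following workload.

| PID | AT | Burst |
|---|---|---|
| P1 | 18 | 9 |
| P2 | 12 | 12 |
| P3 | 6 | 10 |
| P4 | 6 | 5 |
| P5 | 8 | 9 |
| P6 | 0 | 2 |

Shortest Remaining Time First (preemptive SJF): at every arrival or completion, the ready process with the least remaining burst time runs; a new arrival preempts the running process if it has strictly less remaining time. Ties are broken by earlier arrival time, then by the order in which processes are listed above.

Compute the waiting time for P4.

0

Gantt: | P6 0-2 | idle 2-6 | P4 6-11 | P5 11-20 | P1 20-29 | P3 29-39 | P2 39-51 |
Completion: P1=29  P2=51  P3=39  P4=11  P5=20  P6=2
Waiting(P4) = turnaround − burst = 5 − 5 = 0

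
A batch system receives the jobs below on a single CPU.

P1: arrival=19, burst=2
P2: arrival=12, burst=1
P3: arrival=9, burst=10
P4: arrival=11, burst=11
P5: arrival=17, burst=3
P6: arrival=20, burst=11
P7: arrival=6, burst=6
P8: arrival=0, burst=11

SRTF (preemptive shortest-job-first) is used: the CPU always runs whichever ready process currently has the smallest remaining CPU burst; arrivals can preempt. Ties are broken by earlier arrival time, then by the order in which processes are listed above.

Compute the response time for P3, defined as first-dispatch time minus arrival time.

14

Schedule: | P8 0-11 | P7 11-12 | P2 12-13 | P7 13-18 | P5 18-21 | P1 21-23 | P3 23-33 | P4 33-44 | P6 44-55 |
Completion: P1=23  P2=13  P3=33  P4=44  P5=21  P6=55  P7=18  P8=11
Turnaround (C−A): P1=4  P2=1  P3=24  P4=33  P5=4  P6=35  P7=12  P8=11
Response(P3) = first start − arrival = 23 − 9 = 14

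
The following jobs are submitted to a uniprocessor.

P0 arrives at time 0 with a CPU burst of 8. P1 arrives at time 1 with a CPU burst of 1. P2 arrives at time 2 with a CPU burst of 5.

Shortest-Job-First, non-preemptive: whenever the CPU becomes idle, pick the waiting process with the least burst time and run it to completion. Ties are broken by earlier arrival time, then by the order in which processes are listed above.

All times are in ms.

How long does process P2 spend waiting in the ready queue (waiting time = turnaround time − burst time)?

7

Timeline: | P0 0-8 | P1 8-9 | P2 9-14 |
Completion: P0=8  P1=9  P2=14
Turnaround (C−A): P0=8  P1=8  P2=12
Waiting(P2) = turnaround − burst = 12 − 5 = 7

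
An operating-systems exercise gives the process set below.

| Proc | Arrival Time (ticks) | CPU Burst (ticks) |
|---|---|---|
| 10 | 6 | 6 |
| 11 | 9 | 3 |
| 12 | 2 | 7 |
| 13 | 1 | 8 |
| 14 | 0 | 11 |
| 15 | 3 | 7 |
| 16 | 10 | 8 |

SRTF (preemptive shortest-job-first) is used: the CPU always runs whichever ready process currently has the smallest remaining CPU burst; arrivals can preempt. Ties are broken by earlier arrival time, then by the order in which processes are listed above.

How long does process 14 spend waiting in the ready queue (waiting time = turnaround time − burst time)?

39

Timeline: | 14 0-1 | 13 1-9 | 11 9-12 | 10 12-18 | 12 18-25 | 15 25-32 | 16 32-40 | 14 40-50 |
Completion: 10=18  11=12  12=25  13=9  14=50  15=32  16=40
Turnaround (C−A): 10=12  11=3  12=23  13=8  14=50  15=29  16=30
Waiting(14) = turnaround − burst = 50 − 11 = 39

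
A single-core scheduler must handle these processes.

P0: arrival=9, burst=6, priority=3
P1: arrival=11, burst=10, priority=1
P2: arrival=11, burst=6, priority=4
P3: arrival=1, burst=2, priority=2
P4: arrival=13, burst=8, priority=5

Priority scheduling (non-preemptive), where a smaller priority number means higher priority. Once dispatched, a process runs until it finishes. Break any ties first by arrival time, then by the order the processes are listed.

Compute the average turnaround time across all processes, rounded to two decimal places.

13.60

Gantt: | idle 0-1 | P3 1-3 | idle 3-9 | P0 9-15 | P1 15-25 | P2 25-31 | P4 31-39 |
Completion: P0=15  P1=25  P2=31  P3=3  P4=39
Turnaround times: P0=6, P1=14, P2=20, P3=2, P4=26
Average turnaround = (6+14+20+2+26) / 5 = 68/5 = 13.60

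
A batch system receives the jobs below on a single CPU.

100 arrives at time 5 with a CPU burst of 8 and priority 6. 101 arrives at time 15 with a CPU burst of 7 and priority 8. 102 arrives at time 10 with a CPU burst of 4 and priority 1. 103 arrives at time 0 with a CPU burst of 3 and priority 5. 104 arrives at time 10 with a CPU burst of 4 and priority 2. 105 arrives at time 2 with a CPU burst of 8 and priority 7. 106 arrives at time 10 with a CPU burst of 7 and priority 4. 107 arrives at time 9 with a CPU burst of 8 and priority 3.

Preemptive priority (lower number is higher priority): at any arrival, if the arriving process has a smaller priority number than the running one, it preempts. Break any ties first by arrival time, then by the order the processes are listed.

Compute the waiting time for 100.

23

Timeline: | 103 0-3 | 105 3-5 | 100 5-9 | 107 9-10 | 102 10-14 | 104 14-18 | 107 18-25 | 106 25-32 | 100 32-36 | 105 36-42 | 101 42-49 |
Completion: 100=36  101=49  102=14  103=3  104=18  105=42  106=32  107=25
Turnaround (C−A): 100=31  101=34  102=4  103=3  104=8  105=40  106=22  107=16
Waiting(100) = turnaround − burst = 31 − 8 = 23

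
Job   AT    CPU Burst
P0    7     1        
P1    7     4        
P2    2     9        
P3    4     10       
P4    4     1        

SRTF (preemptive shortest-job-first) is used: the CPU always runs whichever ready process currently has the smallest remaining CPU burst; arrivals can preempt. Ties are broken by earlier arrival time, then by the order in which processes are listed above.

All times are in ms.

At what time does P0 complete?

Gantt: | idle 0-2 | P2 2-4 | P4 4-5 | P2 5-7 | P0 7-8 | P1 8-12 | P2 12-17 | P3 17-27 |
Completion: P0=8  P1=12  P2=17  P3=27  P4=5

8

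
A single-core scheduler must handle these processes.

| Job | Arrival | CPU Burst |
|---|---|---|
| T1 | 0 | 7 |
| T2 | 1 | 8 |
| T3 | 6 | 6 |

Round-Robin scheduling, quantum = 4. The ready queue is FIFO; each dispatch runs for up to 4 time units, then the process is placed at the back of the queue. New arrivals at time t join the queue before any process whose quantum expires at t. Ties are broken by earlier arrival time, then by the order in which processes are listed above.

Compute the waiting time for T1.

Schedule: | T1 0-4 | T2 4-8 | T1 8-11 | T3 11-15 | T2 15-19 | T3 19-21 |
Completion: T1=11  T2=19  T3=21
Waiting(T1) = turnaround − burst = 11 − 7 = 4

4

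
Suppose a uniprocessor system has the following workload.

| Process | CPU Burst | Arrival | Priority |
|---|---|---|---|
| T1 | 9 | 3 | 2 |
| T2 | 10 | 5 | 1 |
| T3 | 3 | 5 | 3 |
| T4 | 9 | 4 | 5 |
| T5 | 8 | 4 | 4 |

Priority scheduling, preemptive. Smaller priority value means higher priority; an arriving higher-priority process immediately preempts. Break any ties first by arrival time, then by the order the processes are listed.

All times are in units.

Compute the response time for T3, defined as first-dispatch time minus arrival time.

Schedule: | idle 0-3 | T1 3-5 | T2 5-15 | T1 15-22 | T3 22-25 | T5 25-33 | T4 33-42 |
Completion: T1=22  T2=15  T3=25  T4=42  T5=33
Turnaround (C−A): T1=19  T2=10  T3=20  T4=38  T5=29
Response(T3) = first start − arrival = 22 − 5 = 17

17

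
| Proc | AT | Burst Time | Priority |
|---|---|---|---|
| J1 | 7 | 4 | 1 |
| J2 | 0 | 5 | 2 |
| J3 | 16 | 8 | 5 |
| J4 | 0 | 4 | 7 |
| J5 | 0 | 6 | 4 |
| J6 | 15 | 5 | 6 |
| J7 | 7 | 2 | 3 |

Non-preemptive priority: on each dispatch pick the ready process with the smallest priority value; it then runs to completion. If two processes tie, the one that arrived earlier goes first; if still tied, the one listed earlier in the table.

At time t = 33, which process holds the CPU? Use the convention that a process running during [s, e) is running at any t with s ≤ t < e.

J4

Schedule: | J2 0-5 | J5 5-11 | J1 11-15 | J7 15-17 | J3 17-25 | J6 25-30 | J4 30-34 |
Completion: J1=15  J2=5  J3=25  J4=34  J5=11  J6=30  J7=17
Turnaround (C−A): J1=8  J2=5  J3=9  J4=34  J5=11  J6=15  J7=10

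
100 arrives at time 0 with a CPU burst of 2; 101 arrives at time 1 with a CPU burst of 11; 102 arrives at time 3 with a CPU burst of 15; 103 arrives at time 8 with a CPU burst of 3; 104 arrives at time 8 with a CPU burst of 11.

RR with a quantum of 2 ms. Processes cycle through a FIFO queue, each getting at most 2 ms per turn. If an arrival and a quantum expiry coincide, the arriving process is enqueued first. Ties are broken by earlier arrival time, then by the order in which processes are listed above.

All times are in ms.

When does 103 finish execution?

19

Schedule: | 100 0-2 | 101 2-4 | 102 4-6 | 101 6-8 | 102 8-10 | 103 10-12 | 104 12-14 | 101 14-16 | 102 16-18 | 103 18-19 | 104 19-21 | 101 21-23 | 102 23-25 | 104 25-27 | 101 27-29 | 102 29-31 | 104 31-33 | 101 33-34 | 102 34-36 | 104 36-38 | 102 38-40 | 104 40-41 | 102 41-42 |
Completion: 100=2  101=34  102=42  103=19  104=41
Turnaround (C−A): 100=2  101=33  102=39  103=11  104=33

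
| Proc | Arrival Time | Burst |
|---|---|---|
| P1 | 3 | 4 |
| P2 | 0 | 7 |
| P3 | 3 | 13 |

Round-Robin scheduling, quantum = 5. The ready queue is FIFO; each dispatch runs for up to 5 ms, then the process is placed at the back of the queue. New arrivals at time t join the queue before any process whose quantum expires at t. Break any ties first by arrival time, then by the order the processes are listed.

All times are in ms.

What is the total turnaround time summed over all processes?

43

Schedule: | P2 0-5 | P1 5-9 | P3 9-14 | P2 14-16 | P3 16-24 |
Completion: P1=9  P2=16  P3=24
Turnaround (C−A): P1=6  P2=16  P3=21
Turnaround = completion − arrival: P1=6, P2=16, P3=21
Total turnaround = 6 + 16 + 21 = 43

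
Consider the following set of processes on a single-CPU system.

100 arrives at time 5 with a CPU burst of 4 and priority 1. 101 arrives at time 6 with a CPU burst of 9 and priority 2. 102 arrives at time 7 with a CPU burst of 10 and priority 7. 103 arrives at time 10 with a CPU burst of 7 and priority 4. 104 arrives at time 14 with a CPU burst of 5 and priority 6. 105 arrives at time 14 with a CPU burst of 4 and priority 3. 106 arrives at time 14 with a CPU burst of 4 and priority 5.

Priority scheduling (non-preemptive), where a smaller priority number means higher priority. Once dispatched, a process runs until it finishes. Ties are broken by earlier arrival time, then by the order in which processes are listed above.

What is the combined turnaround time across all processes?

Schedule: | idle 0-5 | 100 5-9 | 101 9-18 | 105 18-22 | 103 22-29 | 106 29-33 | 104 33-38 | 102 38-48 |
Completion: 100=9  101=18  102=48  103=29  104=38  105=22  106=33
Turnaround = completion − arrival: 100=4, 101=12, 102=41, 103=19, 104=24, 105=8, 106=19
Total turnaround = 4 + 12 + 41 + 19 + 24 + 8 + 19 = 127

127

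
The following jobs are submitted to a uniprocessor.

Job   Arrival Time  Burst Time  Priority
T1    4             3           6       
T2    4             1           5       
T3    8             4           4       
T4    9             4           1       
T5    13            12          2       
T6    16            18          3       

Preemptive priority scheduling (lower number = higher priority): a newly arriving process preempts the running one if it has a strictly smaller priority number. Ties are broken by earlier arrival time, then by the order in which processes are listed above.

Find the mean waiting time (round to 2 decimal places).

7.33

Timeline: | idle 0-4 | T2 4-5 | T1 5-8 | T3 8-9 | T4 9-13 | T5 13-25 | T6 25-43 | T3 43-46 |
Completion: T1=8  T2=5  T3=46  T4=13  T5=25  T6=43
Turnaround (C−A): T1=4  T2=1  T3=38  T4=4  T5=12  T6=27
Waiting times: T1=1, T2=0, T3=34, T4=0, T5=0, T6=9
Average waiting = (1+0+34+0+0+9) / 6 = 44/6 = 7.33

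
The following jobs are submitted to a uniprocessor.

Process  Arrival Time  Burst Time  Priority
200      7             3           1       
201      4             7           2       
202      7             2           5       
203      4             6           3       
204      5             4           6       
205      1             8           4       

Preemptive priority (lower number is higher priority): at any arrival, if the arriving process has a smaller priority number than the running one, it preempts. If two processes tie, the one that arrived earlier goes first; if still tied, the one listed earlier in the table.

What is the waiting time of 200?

Schedule: | idle 0-1 | 205 1-4 | 201 4-7 | 200 7-10 | 201 10-14 | 203 14-20 | 205 20-25 | 202 25-27 | 204 27-31 |
Completion: 200=10  201=14  202=27  203=20  204=31  205=25
Waiting(200) = turnaround − burst = 3 − 3 = 0

0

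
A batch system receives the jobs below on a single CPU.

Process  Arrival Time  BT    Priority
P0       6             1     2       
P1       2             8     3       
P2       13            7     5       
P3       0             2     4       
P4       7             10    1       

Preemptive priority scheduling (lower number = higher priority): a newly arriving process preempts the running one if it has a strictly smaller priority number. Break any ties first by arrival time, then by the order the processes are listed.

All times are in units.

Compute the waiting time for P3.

0

Timeline: | P3 0-2 | P1 2-6 | P0 6-7 | P4 7-17 | P1 17-21 | P2 21-28 |
Completion: P0=7  P1=21  P2=28  P3=2  P4=17
Waiting(P3) = turnaround − burst = 2 − 2 = 0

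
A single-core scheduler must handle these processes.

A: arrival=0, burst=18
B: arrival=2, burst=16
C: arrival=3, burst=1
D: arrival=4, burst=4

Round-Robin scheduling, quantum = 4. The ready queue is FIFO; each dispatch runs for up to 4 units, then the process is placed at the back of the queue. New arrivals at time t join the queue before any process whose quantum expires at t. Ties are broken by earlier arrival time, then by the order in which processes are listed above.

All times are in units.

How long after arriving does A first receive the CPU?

0

Schedule: | A 0-4 | B 4-8 | C 8-9 | D 9-13 | A 13-17 | B 17-21 | A 21-25 | B 25-29 | A 29-33 | B 33-37 | A 37-39 |
Completion: A=39  B=37  C=9  D=13
Response(A) = first start − arrival = 0 − 0 = 0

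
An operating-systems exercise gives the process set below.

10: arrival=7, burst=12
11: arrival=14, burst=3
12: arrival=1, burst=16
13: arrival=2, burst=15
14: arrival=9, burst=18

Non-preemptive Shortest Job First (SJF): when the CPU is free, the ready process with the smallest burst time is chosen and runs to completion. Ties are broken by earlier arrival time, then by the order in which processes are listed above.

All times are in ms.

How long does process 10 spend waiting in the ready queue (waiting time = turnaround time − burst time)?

Gantt: | idle 0-1 | 12 1-17 | 11 17-20 | 10 20-32 | 13 32-47 | 14 47-65 |
Completion: 10=32  11=20  12=17  13=47  14=65
Waiting(10) = turnaround − burst = 25 − 12 = 13

13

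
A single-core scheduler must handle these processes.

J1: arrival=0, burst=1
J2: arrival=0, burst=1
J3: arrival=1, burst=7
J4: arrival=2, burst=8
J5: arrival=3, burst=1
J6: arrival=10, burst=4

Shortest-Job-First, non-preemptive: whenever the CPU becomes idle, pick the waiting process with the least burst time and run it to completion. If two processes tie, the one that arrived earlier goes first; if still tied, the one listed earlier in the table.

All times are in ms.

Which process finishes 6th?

J4

Schedule: | J1 0-1 | J2 1-2 | J3 2-9 | J5 9-10 | J6 10-14 | J4 14-22 |
Completion: J1=1  J2=2  J3=9  J4=22  J5=10  J6=14
Turnaround (C−A): J1=1  J2=2  J3=8  J4=20  J5=7  J6=4
Finish order: J1 → J2 → J3 → J5 → J6 → J4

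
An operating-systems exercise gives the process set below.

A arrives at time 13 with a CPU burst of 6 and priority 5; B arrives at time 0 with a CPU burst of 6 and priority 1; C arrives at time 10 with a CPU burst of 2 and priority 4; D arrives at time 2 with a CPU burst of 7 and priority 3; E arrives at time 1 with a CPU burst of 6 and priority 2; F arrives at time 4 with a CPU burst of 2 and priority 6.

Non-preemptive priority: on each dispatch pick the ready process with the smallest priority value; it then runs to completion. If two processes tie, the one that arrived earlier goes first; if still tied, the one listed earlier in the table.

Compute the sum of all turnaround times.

Gantt: | B 0-6 | E 6-12 | D 12-19 | C 19-21 | A 21-27 | F 27-29 |
Completion: A=27  B=6  C=21  D=19  E=12  F=29
Turnaround (C−A): A=14  B=6  C=11  D=17  E=11  F=25
Turnaround = completion − arrival: A=14, B=6, C=11, D=17, E=11, F=25
Total turnaround = 14 + 6 + 11 + 17 + 11 + 25 = 84

84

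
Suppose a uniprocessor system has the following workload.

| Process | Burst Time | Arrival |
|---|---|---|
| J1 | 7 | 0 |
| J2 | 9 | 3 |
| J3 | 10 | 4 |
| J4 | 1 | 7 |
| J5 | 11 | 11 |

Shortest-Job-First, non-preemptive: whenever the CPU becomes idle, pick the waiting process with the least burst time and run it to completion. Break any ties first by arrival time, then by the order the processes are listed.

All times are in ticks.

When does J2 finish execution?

17

Gantt: | J1 0-7 | J4 7-8 | J2 8-17 | J3 17-27 | J5 27-38 |
Completion: J1=7  J2=17  J3=27  J4=8  J5=38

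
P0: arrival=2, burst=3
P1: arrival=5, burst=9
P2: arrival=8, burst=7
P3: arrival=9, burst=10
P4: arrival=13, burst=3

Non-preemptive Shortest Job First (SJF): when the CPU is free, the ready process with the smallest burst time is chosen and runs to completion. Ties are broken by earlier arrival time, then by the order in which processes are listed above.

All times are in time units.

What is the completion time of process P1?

14

Gantt: | idle 0-2 | P0 2-5 | P1 5-14 | P4 14-17 | P2 17-24 | P3 24-34 |
Completion: P0=5  P1=14  P2=24  P3=34  P4=17
Turnaround (C−A): P0=3  P1=9  P2=16  P3=25  P4=4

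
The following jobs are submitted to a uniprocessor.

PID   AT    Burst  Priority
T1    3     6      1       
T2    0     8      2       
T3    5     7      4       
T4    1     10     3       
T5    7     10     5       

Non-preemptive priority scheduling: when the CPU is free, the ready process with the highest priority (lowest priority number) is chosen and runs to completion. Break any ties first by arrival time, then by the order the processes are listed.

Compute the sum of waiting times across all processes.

61

Timeline: | T2 0-8 | T1 8-14 | T4 14-24 | T3 24-31 | T5 31-41 |
Completion: T1=14  T2=8  T3=31  T4=24  T5=41
Waiting = turnaround − burst: T1=5, T2=0, T3=19, T4=13, T5=24
Total waiting = 5 + 0 + 19 + 13 + 24 = 61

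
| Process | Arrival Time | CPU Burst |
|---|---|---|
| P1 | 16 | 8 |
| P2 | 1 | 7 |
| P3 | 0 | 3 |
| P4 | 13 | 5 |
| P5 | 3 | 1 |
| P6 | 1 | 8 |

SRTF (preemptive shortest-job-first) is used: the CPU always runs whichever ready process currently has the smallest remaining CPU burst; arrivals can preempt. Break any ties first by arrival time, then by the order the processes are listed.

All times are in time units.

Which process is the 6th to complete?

Timeline: | P3 0-3 | P5 3-4 | P2 4-11 | P6 11-13 | P4 13-18 | P6 18-24 | P1 24-32 |
Completion: P1=32  P2=11  P3=3  P4=18  P5=4  P6=24
Turnaround (C−A): P1=16  P2=10  P3=3  P4=5  P5=1  P6=23
Finish order: P3 → P5 → P2 → P4 → P6 → P1

P1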